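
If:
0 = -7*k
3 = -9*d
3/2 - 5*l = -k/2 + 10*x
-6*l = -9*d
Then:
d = -1/3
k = 0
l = -1/2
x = 2/5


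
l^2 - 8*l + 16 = (l - 4)^2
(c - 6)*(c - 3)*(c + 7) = c^3 - 2*c^2 - 45*c + 126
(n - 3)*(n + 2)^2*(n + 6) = n^4 + 7*n^3 - 2*n^2 - 60*n - 72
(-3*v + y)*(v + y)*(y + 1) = -3*v^2*y - 3*v^2 - 2*v*y^2 - 2*v*y + y^3 + y^2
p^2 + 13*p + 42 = (p + 6)*(p + 7)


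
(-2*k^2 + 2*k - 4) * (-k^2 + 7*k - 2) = 2*k^4 - 16*k^3 + 22*k^2 - 32*k + 8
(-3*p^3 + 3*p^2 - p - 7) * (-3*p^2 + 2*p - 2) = 9*p^5 - 15*p^4 + 15*p^3 + 13*p^2 - 12*p + 14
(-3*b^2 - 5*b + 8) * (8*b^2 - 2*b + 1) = -24*b^4 - 34*b^3 + 71*b^2 - 21*b + 8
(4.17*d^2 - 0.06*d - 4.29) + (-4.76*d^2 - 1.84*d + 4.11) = -0.59*d^2 - 1.9*d - 0.18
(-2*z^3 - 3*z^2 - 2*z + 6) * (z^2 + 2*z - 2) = -2*z^5 - 7*z^4 - 4*z^3 + 8*z^2 + 16*z - 12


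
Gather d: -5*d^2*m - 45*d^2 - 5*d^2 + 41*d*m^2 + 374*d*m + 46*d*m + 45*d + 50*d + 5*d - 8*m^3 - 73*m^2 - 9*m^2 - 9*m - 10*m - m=d^2*(-5*m - 50) + d*(41*m^2 + 420*m + 100) - 8*m^3 - 82*m^2 - 20*m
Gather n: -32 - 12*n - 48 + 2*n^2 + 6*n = 2*n^2 - 6*n - 80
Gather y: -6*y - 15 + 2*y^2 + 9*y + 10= 2*y^2 + 3*y - 5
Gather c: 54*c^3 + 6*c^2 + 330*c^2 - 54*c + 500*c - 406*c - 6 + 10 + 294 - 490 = 54*c^3 + 336*c^2 + 40*c - 192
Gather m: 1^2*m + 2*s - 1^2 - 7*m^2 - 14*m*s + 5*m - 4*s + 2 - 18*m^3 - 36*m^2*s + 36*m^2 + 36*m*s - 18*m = -18*m^3 + m^2*(29 - 36*s) + m*(22*s - 12) - 2*s + 1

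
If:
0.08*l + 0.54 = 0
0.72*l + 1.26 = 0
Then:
No Solution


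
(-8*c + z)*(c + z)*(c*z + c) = -8*c^3*z - 8*c^3 - 7*c^2*z^2 - 7*c^2*z + c*z^3 + c*z^2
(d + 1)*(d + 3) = d^2 + 4*d + 3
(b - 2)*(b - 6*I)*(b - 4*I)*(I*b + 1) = I*b^4 + 11*b^3 - 2*I*b^3 - 22*b^2 - 34*I*b^2 - 24*b + 68*I*b + 48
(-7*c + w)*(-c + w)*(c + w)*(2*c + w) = 14*c^4 + 5*c^3*w - 15*c^2*w^2 - 5*c*w^3 + w^4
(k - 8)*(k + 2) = k^2 - 6*k - 16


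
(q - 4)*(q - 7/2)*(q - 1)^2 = q^4 - 19*q^3/2 + 30*q^2 - 71*q/2 + 14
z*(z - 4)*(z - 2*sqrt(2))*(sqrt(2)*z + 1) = sqrt(2)*z^4 - 4*sqrt(2)*z^3 - 3*z^3 - 2*sqrt(2)*z^2 + 12*z^2 + 8*sqrt(2)*z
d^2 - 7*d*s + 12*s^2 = (d - 4*s)*(d - 3*s)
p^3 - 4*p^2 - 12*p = p*(p - 6)*(p + 2)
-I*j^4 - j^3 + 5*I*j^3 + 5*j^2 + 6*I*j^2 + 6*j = j*(j - 6)*(j - I)*(-I*j - I)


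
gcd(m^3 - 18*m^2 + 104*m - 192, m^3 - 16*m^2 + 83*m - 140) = m - 4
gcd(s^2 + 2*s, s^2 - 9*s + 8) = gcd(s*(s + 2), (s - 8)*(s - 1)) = 1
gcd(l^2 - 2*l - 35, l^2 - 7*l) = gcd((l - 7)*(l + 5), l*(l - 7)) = l - 7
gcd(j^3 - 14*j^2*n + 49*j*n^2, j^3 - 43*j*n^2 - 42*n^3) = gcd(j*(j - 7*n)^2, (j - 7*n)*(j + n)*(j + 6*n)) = j - 7*n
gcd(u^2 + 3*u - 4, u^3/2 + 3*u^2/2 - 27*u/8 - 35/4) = 1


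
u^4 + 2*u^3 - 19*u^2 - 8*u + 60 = (u - 3)*(u - 2)*(u + 2)*(u + 5)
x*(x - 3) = x^2 - 3*x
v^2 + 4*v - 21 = (v - 3)*(v + 7)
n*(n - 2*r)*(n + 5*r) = n^3 + 3*n^2*r - 10*n*r^2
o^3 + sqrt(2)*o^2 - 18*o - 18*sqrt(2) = (o - 3*sqrt(2))*(o + sqrt(2))*(o + 3*sqrt(2))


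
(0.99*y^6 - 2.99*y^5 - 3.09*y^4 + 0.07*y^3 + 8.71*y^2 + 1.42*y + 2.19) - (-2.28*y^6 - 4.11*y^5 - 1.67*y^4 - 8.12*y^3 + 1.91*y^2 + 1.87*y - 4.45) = 3.27*y^6 + 1.12*y^5 - 1.42*y^4 + 8.19*y^3 + 6.8*y^2 - 0.45*y + 6.64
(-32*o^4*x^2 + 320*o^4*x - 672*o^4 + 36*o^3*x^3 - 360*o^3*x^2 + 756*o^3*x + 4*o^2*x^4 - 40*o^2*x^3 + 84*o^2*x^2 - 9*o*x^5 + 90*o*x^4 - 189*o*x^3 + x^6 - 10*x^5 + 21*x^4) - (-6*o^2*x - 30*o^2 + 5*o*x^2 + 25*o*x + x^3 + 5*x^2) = -32*o^4*x^2 + 320*o^4*x - 672*o^4 + 36*o^3*x^3 - 360*o^3*x^2 + 756*o^3*x + 4*o^2*x^4 - 40*o^2*x^3 + 84*o^2*x^2 + 6*o^2*x + 30*o^2 - 9*o*x^5 + 90*o*x^4 - 189*o*x^3 - 5*o*x^2 - 25*o*x + x^6 - 10*x^5 + 21*x^4 - x^3 - 5*x^2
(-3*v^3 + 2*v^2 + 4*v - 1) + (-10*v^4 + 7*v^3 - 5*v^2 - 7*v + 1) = -10*v^4 + 4*v^3 - 3*v^2 - 3*v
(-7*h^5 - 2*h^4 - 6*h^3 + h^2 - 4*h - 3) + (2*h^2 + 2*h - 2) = -7*h^5 - 2*h^4 - 6*h^3 + 3*h^2 - 2*h - 5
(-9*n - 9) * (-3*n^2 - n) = 27*n^3 + 36*n^2 + 9*n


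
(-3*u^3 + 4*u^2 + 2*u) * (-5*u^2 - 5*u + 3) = 15*u^5 - 5*u^4 - 39*u^3 + 2*u^2 + 6*u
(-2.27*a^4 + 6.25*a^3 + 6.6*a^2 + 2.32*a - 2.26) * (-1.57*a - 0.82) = 3.5639*a^5 - 7.9511*a^4 - 15.487*a^3 - 9.0544*a^2 + 1.6458*a + 1.8532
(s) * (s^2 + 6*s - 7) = s^3 + 6*s^2 - 7*s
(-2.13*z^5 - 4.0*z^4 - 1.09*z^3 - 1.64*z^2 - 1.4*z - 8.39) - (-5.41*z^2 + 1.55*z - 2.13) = -2.13*z^5 - 4.0*z^4 - 1.09*z^3 + 3.77*z^2 - 2.95*z - 6.26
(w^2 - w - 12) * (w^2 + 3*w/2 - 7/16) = w^4 + w^3/2 - 223*w^2/16 - 281*w/16 + 21/4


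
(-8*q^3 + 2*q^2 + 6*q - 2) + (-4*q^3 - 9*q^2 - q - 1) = -12*q^3 - 7*q^2 + 5*q - 3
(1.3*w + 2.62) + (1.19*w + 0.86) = 2.49*w + 3.48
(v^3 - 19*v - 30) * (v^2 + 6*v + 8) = v^5 + 6*v^4 - 11*v^3 - 144*v^2 - 332*v - 240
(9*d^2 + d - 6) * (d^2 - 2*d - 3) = 9*d^4 - 17*d^3 - 35*d^2 + 9*d + 18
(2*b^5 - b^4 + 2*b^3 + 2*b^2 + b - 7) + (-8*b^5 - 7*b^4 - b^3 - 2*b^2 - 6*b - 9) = -6*b^5 - 8*b^4 + b^3 - 5*b - 16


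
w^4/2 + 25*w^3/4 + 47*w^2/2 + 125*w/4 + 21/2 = (w/2 + 1)*(w + 1/2)*(w + 3)*(w + 7)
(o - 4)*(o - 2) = o^2 - 6*o + 8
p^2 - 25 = (p - 5)*(p + 5)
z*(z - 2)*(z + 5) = z^3 + 3*z^2 - 10*z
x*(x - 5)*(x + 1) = x^3 - 4*x^2 - 5*x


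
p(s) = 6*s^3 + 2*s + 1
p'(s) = 18*s^2 + 2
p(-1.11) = -9.43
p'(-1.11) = 24.18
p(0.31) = 1.80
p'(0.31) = 3.73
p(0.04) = 1.08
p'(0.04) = 2.03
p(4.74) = 649.46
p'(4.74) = 406.42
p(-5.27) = -887.72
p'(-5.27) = 501.91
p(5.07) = 793.08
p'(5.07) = 464.69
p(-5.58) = -1052.61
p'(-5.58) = 562.46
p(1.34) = 18.12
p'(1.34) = 34.32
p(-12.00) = -10391.00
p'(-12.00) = 2594.00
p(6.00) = 1309.00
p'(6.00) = 650.00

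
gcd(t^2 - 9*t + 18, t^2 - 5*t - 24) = 1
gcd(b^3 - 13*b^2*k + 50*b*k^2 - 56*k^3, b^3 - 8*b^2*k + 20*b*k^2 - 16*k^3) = b^2 - 6*b*k + 8*k^2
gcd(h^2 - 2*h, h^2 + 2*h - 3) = 1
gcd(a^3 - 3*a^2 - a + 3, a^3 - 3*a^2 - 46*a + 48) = a - 1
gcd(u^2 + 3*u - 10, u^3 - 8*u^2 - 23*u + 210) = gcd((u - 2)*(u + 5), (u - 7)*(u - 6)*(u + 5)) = u + 5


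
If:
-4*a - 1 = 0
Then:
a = -1/4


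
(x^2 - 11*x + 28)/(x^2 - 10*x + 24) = (x - 7)/(x - 6)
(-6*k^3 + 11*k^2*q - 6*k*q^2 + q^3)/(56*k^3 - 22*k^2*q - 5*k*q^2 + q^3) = (3*k^2 - 4*k*q + q^2)/(-28*k^2 - 3*k*q + q^2)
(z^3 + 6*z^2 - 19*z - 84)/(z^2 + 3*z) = z + 3 - 28/z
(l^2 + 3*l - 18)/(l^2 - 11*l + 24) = (l + 6)/(l - 8)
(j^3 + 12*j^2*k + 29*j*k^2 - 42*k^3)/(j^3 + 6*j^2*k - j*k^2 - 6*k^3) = (j + 7*k)/(j + k)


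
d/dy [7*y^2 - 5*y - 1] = 14*y - 5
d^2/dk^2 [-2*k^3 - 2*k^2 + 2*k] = -12*k - 4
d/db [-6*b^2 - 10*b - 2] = -12*b - 10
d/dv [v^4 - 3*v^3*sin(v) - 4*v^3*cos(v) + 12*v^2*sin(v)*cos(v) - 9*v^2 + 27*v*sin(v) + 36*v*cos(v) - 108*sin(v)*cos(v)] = 4*v^3*sin(v) - 3*v^3*cos(v) + 4*v^3 - 9*v^2*sin(v) - 12*v^2*cos(v) + 12*v^2*cos(2*v) - 36*v*sin(v) + 12*v*sin(2*v) + 27*v*cos(v) - 18*v + 27*sin(v) + 36*cos(v) - 108*cos(2*v)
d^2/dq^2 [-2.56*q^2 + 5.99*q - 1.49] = -5.12000000000000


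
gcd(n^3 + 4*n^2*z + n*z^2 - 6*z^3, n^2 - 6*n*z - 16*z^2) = n + 2*z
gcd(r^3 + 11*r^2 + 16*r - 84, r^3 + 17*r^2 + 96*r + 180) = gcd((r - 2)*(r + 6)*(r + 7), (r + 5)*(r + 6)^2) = r + 6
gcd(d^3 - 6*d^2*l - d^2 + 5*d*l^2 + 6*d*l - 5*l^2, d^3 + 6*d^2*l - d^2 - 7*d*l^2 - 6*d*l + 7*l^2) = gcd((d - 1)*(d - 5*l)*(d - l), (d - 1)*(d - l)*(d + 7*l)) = d^2 - d*l - d + l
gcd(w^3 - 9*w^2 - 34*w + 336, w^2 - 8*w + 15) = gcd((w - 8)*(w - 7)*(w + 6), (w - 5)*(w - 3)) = 1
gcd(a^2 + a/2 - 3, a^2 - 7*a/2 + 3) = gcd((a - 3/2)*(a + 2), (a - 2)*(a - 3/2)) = a - 3/2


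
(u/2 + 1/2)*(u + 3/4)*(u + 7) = u^3/2 + 35*u^2/8 + 13*u/2 + 21/8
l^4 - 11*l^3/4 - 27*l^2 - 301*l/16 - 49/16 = (l - 7)*(l + 1/4)*(l + 1/2)*(l + 7/2)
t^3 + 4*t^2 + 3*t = t*(t + 1)*(t + 3)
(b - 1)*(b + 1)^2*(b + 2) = b^4 + 3*b^3 + b^2 - 3*b - 2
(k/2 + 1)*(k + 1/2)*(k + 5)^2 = k^4/2 + 25*k^3/4 + 51*k^2/2 + 145*k/4 + 25/2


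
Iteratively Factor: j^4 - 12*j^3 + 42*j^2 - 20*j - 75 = (j - 5)*(j^3 - 7*j^2 + 7*j + 15) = (j - 5)*(j + 1)*(j^2 - 8*j + 15) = (j - 5)*(j - 3)*(j + 1)*(j - 5)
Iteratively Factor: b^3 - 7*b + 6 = (b - 1)*(b^2 + b - 6) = (b - 1)*(b + 3)*(b - 2)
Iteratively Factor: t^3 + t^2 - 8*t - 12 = (t + 2)*(t^2 - t - 6) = (t + 2)^2*(t - 3)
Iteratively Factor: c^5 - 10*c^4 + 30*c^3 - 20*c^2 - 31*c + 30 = (c - 2)*(c^4 - 8*c^3 + 14*c^2 + 8*c - 15) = (c - 5)*(c - 2)*(c^3 - 3*c^2 - c + 3) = (c - 5)*(c - 2)*(c - 1)*(c^2 - 2*c - 3) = (c - 5)*(c - 2)*(c - 1)*(c + 1)*(c - 3)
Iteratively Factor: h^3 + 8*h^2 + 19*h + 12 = (h + 1)*(h^2 + 7*h + 12) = (h + 1)*(h + 4)*(h + 3)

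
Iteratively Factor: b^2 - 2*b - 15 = (b + 3)*(b - 5)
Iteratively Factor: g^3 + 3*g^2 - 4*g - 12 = (g + 2)*(g^2 + g - 6) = (g - 2)*(g + 2)*(g + 3)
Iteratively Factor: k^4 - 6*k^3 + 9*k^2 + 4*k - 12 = (k - 2)*(k^3 - 4*k^2 + k + 6) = (k - 3)*(k - 2)*(k^2 - k - 2) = (k - 3)*(k - 2)^2*(k + 1)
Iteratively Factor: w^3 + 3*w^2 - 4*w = (w + 4)*(w^2 - w) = (w - 1)*(w + 4)*(w)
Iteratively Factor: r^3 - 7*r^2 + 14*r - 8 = (r - 2)*(r^2 - 5*r + 4) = (r - 4)*(r - 2)*(r - 1)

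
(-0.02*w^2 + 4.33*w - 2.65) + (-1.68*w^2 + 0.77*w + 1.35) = -1.7*w^2 + 5.1*w - 1.3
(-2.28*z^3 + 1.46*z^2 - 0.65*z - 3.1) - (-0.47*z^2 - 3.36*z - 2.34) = -2.28*z^3 + 1.93*z^2 + 2.71*z - 0.76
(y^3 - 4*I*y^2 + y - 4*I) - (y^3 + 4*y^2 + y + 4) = -4*y^2 - 4*I*y^2 - 4 - 4*I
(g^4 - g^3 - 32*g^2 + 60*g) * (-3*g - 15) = -3*g^5 - 12*g^4 + 111*g^3 + 300*g^2 - 900*g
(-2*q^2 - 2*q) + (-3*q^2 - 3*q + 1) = -5*q^2 - 5*q + 1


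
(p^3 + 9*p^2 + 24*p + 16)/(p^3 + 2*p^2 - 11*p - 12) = (p + 4)/(p - 3)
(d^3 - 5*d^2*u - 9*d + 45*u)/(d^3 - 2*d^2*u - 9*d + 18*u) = (-d + 5*u)/(-d + 2*u)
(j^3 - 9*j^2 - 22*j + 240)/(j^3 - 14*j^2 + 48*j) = (j + 5)/j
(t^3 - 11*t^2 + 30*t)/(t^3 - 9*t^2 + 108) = t*(t - 5)/(t^2 - 3*t - 18)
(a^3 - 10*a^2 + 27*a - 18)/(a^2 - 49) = (a^3 - 10*a^2 + 27*a - 18)/(a^2 - 49)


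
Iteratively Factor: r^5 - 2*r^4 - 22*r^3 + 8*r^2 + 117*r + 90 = (r - 3)*(r^4 + r^3 - 19*r^2 - 49*r - 30) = (r - 5)*(r - 3)*(r^3 + 6*r^2 + 11*r + 6) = (r - 5)*(r - 3)*(r + 3)*(r^2 + 3*r + 2) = (r - 5)*(r - 3)*(r + 2)*(r + 3)*(r + 1)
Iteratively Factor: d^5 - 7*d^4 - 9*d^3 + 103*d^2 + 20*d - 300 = (d - 5)*(d^4 - 2*d^3 - 19*d^2 + 8*d + 60) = (d - 5)*(d + 3)*(d^3 - 5*d^2 - 4*d + 20) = (d - 5)*(d - 2)*(d + 3)*(d^2 - 3*d - 10) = (d - 5)^2*(d - 2)*(d + 3)*(d + 2)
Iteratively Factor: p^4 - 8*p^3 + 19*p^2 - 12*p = (p)*(p^3 - 8*p^2 + 19*p - 12) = p*(p - 1)*(p^2 - 7*p + 12) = p*(p - 3)*(p - 1)*(p - 4)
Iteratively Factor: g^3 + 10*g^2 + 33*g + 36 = (g + 4)*(g^2 + 6*g + 9) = (g + 3)*(g + 4)*(g + 3)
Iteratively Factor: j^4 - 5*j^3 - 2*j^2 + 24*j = (j + 2)*(j^3 - 7*j^2 + 12*j) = (j - 4)*(j + 2)*(j^2 - 3*j) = j*(j - 4)*(j + 2)*(j - 3)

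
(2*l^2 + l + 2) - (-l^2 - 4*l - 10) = 3*l^2 + 5*l + 12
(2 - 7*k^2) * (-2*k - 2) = 14*k^3 + 14*k^2 - 4*k - 4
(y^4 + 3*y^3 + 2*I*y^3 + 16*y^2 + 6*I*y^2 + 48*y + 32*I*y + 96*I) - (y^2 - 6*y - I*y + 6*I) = y^4 + 3*y^3 + 2*I*y^3 + 15*y^2 + 6*I*y^2 + 54*y + 33*I*y + 90*I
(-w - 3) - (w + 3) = -2*w - 6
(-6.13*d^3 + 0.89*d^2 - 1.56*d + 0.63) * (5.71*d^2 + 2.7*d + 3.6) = -35.0023*d^5 - 11.4691*d^4 - 28.5726*d^3 + 2.5893*d^2 - 3.915*d + 2.268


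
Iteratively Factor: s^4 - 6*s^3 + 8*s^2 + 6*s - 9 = (s - 1)*(s^3 - 5*s^2 + 3*s + 9) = (s - 3)*(s - 1)*(s^2 - 2*s - 3) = (s - 3)^2*(s - 1)*(s + 1)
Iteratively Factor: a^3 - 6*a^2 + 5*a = (a)*(a^2 - 6*a + 5) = a*(a - 5)*(a - 1)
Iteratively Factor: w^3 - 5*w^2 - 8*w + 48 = (w - 4)*(w^2 - w - 12) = (w - 4)^2*(w + 3)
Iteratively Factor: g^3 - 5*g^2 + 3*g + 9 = (g - 3)*(g^2 - 2*g - 3) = (g - 3)*(g + 1)*(g - 3)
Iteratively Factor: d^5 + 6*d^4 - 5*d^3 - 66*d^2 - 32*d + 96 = (d + 2)*(d^4 + 4*d^3 - 13*d^2 - 40*d + 48) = (d + 2)*(d + 4)*(d^3 - 13*d + 12) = (d + 2)*(d + 4)^2*(d^2 - 4*d + 3) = (d - 3)*(d + 2)*(d + 4)^2*(d - 1)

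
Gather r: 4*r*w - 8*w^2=4*r*w - 8*w^2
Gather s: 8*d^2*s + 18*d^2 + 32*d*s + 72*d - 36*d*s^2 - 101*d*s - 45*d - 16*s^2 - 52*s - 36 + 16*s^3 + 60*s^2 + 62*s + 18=18*d^2 + 27*d + 16*s^3 + s^2*(44 - 36*d) + s*(8*d^2 - 69*d + 10) - 18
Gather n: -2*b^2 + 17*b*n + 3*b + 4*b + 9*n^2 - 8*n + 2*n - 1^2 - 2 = -2*b^2 + 7*b + 9*n^2 + n*(17*b - 6) - 3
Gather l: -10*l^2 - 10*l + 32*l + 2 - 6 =-10*l^2 + 22*l - 4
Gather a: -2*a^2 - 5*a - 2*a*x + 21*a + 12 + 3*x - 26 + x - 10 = -2*a^2 + a*(16 - 2*x) + 4*x - 24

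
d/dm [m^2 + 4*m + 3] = 2*m + 4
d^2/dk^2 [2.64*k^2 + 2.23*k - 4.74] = 5.28000000000000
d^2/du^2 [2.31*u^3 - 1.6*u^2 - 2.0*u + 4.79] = 13.86*u - 3.2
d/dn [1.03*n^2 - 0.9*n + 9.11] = 2.06*n - 0.9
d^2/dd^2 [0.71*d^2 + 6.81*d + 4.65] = 1.42000000000000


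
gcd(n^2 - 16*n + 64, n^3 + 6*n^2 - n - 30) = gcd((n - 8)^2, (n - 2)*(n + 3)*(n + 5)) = 1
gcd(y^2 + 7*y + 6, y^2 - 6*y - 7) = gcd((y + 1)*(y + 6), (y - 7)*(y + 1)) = y + 1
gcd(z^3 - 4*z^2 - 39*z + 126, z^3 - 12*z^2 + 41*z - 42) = z^2 - 10*z + 21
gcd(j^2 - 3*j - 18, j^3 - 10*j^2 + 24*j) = j - 6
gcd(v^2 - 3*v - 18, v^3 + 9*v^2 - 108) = 1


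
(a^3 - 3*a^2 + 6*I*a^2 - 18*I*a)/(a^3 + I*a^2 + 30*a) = (a - 3)/(a - 5*I)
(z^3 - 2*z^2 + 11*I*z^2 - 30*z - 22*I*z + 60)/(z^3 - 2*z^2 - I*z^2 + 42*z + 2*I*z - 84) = (z + 5*I)/(z - 7*I)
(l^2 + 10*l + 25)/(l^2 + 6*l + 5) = (l + 5)/(l + 1)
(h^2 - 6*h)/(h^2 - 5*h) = (h - 6)/(h - 5)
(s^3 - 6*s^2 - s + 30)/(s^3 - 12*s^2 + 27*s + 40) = (s^2 - s - 6)/(s^2 - 7*s - 8)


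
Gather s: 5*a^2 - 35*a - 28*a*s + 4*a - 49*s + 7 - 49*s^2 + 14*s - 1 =5*a^2 - 31*a - 49*s^2 + s*(-28*a - 35) + 6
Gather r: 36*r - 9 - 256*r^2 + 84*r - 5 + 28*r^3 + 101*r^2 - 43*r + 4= 28*r^3 - 155*r^2 + 77*r - 10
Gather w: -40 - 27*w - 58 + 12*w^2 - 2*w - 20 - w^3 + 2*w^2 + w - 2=-w^3 + 14*w^2 - 28*w - 120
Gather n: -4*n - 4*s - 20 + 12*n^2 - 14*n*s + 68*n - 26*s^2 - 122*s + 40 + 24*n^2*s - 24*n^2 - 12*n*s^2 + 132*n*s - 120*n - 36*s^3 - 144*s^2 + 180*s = n^2*(24*s - 12) + n*(-12*s^2 + 118*s - 56) - 36*s^3 - 170*s^2 + 54*s + 20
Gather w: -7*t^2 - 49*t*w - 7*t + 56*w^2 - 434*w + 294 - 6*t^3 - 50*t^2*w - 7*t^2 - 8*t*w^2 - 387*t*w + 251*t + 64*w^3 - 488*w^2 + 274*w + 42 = -6*t^3 - 14*t^2 + 244*t + 64*w^3 + w^2*(-8*t - 432) + w*(-50*t^2 - 436*t - 160) + 336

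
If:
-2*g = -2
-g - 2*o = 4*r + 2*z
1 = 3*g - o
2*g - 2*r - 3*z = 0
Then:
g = 1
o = 2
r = -19/8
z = 9/4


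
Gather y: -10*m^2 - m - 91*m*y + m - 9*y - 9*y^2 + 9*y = -10*m^2 - 91*m*y - 9*y^2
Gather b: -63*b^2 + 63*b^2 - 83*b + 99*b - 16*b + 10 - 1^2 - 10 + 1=0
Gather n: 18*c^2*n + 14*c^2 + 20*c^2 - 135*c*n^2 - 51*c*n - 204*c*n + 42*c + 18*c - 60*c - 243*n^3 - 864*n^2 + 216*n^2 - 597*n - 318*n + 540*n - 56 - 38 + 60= 34*c^2 - 243*n^3 + n^2*(-135*c - 648) + n*(18*c^2 - 255*c - 375) - 34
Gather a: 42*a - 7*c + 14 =42*a - 7*c + 14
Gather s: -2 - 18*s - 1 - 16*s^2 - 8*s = -16*s^2 - 26*s - 3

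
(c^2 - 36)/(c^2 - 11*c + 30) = (c + 6)/(c - 5)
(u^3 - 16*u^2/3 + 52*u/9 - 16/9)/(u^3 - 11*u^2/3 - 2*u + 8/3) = (u - 2/3)/(u + 1)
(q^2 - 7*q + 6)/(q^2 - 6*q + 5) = (q - 6)/(q - 5)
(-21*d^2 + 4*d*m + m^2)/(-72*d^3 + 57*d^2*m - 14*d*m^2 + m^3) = (7*d + m)/(24*d^2 - 11*d*m + m^2)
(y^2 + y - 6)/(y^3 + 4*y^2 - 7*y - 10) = (y + 3)/(y^2 + 6*y + 5)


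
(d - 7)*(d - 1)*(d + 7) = d^3 - d^2 - 49*d + 49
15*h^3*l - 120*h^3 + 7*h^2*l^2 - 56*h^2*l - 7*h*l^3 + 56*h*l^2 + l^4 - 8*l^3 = (-5*h + l)*(-3*h + l)*(h + l)*(l - 8)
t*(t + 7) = t^2 + 7*t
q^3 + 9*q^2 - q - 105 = (q - 3)*(q + 5)*(q + 7)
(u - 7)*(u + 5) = u^2 - 2*u - 35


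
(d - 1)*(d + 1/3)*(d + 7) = d^3 + 19*d^2/3 - 5*d - 7/3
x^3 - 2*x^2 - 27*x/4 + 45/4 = (x - 3)*(x - 3/2)*(x + 5/2)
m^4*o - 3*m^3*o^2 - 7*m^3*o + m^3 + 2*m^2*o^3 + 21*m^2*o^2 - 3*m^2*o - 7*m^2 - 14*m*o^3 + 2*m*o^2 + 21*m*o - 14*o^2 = (m - 7)*(m - 2*o)*(m - o)*(m*o + 1)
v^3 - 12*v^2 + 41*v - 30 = (v - 6)*(v - 5)*(v - 1)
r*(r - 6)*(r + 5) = r^3 - r^2 - 30*r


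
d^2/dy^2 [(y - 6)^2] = 2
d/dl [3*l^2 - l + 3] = 6*l - 1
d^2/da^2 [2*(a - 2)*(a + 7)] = 4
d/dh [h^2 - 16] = 2*h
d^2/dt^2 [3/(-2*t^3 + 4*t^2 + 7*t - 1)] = 6*(2*(3*t - 2)*(2*t^3 - 4*t^2 - 7*t + 1) - (-6*t^2 + 8*t + 7)^2)/(2*t^3 - 4*t^2 - 7*t + 1)^3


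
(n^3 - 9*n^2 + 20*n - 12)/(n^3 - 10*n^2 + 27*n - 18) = (n - 2)/(n - 3)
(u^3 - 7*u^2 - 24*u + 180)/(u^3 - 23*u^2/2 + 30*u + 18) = 2*(u + 5)/(2*u + 1)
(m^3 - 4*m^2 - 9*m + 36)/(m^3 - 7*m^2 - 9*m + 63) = (m - 4)/(m - 7)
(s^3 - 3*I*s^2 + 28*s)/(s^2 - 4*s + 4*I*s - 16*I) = s*(s - 7*I)/(s - 4)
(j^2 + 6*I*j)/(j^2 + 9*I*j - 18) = j/(j + 3*I)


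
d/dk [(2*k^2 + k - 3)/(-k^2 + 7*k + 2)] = (15*k^2 + 2*k + 23)/(k^4 - 14*k^3 + 45*k^2 + 28*k + 4)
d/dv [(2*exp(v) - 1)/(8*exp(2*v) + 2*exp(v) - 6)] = (-8*exp(2*v) + 8*exp(v) - 5)*exp(v)/(2*(16*exp(4*v) + 8*exp(3*v) - 23*exp(2*v) - 6*exp(v) + 9))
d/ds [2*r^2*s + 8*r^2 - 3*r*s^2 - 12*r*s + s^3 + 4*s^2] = 2*r^2 - 6*r*s - 12*r + 3*s^2 + 8*s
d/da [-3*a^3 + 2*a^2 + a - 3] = -9*a^2 + 4*a + 1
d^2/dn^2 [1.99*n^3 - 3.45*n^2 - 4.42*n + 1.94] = 11.94*n - 6.9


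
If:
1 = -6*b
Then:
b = -1/6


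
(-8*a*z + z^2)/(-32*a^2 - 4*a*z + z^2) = z/(4*a + z)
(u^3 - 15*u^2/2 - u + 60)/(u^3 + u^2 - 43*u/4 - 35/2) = 2*(u^2 - 10*u + 24)/(2*u^2 - 3*u - 14)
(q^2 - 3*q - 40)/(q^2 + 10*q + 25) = (q - 8)/(q + 5)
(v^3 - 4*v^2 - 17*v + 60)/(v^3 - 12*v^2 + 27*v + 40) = (v^2 + v - 12)/(v^2 - 7*v - 8)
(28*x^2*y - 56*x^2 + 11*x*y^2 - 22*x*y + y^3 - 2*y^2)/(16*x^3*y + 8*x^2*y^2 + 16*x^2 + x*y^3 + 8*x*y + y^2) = (7*x*y - 14*x + y^2 - 2*y)/(4*x^2*y + x*y^2 + 4*x + y)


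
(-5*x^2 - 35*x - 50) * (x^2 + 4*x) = -5*x^4 - 55*x^3 - 190*x^2 - 200*x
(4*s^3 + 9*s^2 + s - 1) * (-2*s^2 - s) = -8*s^5 - 22*s^4 - 11*s^3 + s^2 + s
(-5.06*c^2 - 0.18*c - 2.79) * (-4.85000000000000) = 24.541*c^2 + 0.873*c + 13.5315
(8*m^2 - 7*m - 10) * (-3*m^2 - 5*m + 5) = -24*m^4 - 19*m^3 + 105*m^2 + 15*m - 50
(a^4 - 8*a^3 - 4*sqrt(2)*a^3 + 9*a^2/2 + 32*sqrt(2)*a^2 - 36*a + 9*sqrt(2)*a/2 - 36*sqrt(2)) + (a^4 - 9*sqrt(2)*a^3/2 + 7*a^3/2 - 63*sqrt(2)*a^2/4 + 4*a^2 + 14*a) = 2*a^4 - 17*sqrt(2)*a^3/2 - 9*a^3/2 + 17*a^2/2 + 65*sqrt(2)*a^2/4 - 22*a + 9*sqrt(2)*a/2 - 36*sqrt(2)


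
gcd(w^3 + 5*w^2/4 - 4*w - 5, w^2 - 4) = w^2 - 4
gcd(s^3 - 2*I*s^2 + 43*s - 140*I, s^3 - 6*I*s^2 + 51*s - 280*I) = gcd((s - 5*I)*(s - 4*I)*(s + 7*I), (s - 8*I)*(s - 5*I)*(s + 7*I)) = s^2 + 2*I*s + 35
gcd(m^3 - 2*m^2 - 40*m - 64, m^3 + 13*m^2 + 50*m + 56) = m^2 + 6*m + 8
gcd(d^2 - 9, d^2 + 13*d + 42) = 1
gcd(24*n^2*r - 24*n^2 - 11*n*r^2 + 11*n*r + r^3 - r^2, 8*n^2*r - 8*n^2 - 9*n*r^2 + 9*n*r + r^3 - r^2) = -8*n*r + 8*n + r^2 - r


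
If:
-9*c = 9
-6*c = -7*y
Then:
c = -1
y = -6/7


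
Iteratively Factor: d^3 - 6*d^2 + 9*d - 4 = (d - 1)*(d^2 - 5*d + 4) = (d - 4)*(d - 1)*(d - 1)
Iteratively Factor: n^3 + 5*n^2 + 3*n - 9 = (n + 3)*(n^2 + 2*n - 3) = (n - 1)*(n + 3)*(n + 3)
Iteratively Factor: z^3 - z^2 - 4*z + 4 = (z + 2)*(z^2 - 3*z + 2) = (z - 2)*(z + 2)*(z - 1)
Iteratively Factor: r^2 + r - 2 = (r - 1)*(r + 2)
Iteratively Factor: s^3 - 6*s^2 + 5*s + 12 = (s - 4)*(s^2 - 2*s - 3) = (s - 4)*(s + 1)*(s - 3)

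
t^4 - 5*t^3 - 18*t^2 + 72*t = t*(t - 6)*(t - 3)*(t + 4)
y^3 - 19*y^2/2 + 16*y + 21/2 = (y - 7)*(y - 3)*(y + 1/2)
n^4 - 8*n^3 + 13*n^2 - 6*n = n*(n - 6)*(n - 1)^2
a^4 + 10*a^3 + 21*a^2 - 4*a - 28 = (a - 1)*(a + 2)^2*(a + 7)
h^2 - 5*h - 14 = (h - 7)*(h + 2)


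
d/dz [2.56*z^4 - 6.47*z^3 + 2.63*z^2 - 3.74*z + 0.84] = 10.24*z^3 - 19.41*z^2 + 5.26*z - 3.74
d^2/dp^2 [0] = 0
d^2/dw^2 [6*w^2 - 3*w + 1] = 12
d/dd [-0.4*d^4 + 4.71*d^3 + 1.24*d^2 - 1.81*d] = -1.6*d^3 + 14.13*d^2 + 2.48*d - 1.81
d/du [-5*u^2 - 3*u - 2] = -10*u - 3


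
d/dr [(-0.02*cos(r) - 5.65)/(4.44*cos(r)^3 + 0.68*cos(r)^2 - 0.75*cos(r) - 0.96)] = (-0.1776*cos(r)^3 - 75.2716*cos(r)^2 - 7.684*cos(r) + 4.2183)*sin(r)/(19.7136*cos(r)^6 + 6.0384*cos(r)^5 - 6.1976*cos(r)^4 - 9.5448*cos(r)^3 - 0.7431*cos(r)^2 + 1.44*cos(r) + 0.9216)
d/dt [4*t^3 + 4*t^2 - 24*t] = 12*t^2 + 8*t - 24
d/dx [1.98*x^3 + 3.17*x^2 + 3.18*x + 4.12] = 5.94*x^2 + 6.34*x + 3.18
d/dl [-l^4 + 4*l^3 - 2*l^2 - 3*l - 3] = -4*l^3 + 12*l^2 - 4*l - 3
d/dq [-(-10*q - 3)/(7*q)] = -3/(7*q^2)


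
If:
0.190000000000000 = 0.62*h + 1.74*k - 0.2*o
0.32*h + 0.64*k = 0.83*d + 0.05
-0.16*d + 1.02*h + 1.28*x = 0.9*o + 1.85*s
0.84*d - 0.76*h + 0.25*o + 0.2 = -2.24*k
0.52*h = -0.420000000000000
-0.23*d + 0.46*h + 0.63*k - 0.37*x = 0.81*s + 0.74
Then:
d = -0.32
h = -0.81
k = 0.07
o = -2.83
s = -0.36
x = -1.90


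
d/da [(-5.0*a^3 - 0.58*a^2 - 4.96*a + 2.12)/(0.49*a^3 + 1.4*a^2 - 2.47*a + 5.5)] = (-6.7158*a^4 + 29.5608*a^3 - 77.2398*a^2 - 12.316*a - 22.0436)/(0.2401*a^6 + 1.372*a^5 - 0.460600000000001*a^4 - 1.526*a^3 + 21.5009*a^2 - 27.17*a + 30.25)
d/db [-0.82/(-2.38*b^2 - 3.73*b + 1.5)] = (-3.9032*b - 3.0586)/(2.38*b^2 + 3.73*b - 1.5)^2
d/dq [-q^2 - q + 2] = -2*q - 1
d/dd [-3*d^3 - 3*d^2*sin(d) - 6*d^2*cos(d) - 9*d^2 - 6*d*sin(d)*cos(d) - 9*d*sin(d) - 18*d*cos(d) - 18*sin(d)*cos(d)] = 6*d^2*sin(d) - 3*d^2*cos(d) - 9*d^2 + 12*d*sin(d) - 21*d*cos(d) - 6*d*cos(2*d) - 18*d - 9*sin(d) - 3*sin(2*d) - 18*cos(d) - 18*cos(2*d)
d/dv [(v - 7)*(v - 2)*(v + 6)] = 3*v^2 - 6*v - 40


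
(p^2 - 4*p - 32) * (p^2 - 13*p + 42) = p^4 - 17*p^3 + 62*p^2 + 248*p - 1344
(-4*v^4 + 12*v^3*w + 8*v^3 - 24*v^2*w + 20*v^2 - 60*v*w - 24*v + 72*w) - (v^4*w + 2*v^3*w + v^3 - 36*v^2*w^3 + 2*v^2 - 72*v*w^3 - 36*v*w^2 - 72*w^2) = -v^4*w - 4*v^4 + 10*v^3*w + 7*v^3 + 36*v^2*w^3 - 24*v^2*w + 18*v^2 + 72*v*w^3 + 36*v*w^2 - 60*v*w - 24*v + 72*w^2 + 72*w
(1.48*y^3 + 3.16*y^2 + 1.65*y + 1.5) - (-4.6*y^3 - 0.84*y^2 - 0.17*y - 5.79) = 6.08*y^3 + 4.0*y^2 + 1.82*y + 7.29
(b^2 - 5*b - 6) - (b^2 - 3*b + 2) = -2*b - 8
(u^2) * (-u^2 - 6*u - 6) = -u^4 - 6*u^3 - 6*u^2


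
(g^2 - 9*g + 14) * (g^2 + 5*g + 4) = g^4 - 4*g^3 - 27*g^2 + 34*g + 56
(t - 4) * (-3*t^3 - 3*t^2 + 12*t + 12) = -3*t^4 + 9*t^3 + 24*t^2 - 36*t - 48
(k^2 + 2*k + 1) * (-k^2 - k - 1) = -k^4 - 3*k^3 - 4*k^2 - 3*k - 1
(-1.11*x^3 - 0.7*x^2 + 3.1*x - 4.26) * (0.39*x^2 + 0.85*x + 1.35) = -0.4329*x^5 - 1.2165*x^4 - 0.8845*x^3 + 0.0286*x^2 + 0.564000000000001*x - 5.751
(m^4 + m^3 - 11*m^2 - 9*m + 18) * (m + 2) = m^5 + 3*m^4 - 9*m^3 - 31*m^2 + 36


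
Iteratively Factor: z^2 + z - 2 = (z - 1)*(z + 2)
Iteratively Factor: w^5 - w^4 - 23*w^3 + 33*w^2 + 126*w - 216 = (w - 3)*(w^4 + 2*w^3 - 17*w^2 - 18*w + 72) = (w - 3)^2*(w^3 + 5*w^2 - 2*w - 24) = (w - 3)^2*(w - 2)*(w^2 + 7*w + 12) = (w - 3)^2*(w - 2)*(w + 4)*(w + 3)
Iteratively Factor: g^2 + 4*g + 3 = (g + 3)*(g + 1)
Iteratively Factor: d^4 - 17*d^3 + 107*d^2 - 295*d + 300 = (d - 3)*(d^3 - 14*d^2 + 65*d - 100) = (d - 5)*(d - 3)*(d^2 - 9*d + 20) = (d - 5)*(d - 4)*(d - 3)*(d - 5)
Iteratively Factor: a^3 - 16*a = (a + 4)*(a^2 - 4*a) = (a - 4)*(a + 4)*(a)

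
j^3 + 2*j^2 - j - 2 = (j - 1)*(j + 1)*(j + 2)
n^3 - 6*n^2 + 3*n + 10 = (n - 5)*(n - 2)*(n + 1)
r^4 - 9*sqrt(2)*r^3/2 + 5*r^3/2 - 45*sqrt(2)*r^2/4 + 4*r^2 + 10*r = r*(r + 5/2)*(r - 4*sqrt(2))*(r - sqrt(2)/2)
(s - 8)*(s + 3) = s^2 - 5*s - 24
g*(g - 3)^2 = g^3 - 6*g^2 + 9*g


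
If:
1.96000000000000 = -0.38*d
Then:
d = -5.16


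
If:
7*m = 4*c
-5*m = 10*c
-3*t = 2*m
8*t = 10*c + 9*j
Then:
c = 0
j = 0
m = 0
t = 0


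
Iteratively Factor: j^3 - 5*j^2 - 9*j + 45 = (j - 3)*(j^2 - 2*j - 15) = (j - 3)*(j + 3)*(j - 5)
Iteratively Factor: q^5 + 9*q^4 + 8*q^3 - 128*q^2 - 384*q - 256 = (q + 1)*(q^4 + 8*q^3 - 128*q - 256) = (q + 1)*(q + 4)*(q^3 + 4*q^2 - 16*q - 64) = (q + 1)*(q + 4)^2*(q^2 - 16) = (q - 4)*(q + 1)*(q + 4)^2*(q + 4)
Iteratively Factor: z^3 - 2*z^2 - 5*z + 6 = (z + 2)*(z^2 - 4*z + 3) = (z - 3)*(z + 2)*(z - 1)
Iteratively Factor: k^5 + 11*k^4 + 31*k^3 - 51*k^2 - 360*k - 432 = (k - 3)*(k^4 + 14*k^3 + 73*k^2 + 168*k + 144) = (k - 3)*(k + 3)*(k^3 + 11*k^2 + 40*k + 48) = (k - 3)*(k + 3)^2*(k^2 + 8*k + 16) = (k - 3)*(k + 3)^2*(k + 4)*(k + 4)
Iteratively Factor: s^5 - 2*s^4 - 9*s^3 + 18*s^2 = (s - 2)*(s^4 - 9*s^2) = s*(s - 2)*(s^3 - 9*s) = s^2*(s - 2)*(s^2 - 9) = s^2*(s - 3)*(s - 2)*(s + 3)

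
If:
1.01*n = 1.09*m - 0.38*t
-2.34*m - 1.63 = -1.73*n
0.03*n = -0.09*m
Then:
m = -0.22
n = 0.65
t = -2.35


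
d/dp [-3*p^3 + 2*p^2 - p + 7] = -9*p^2 + 4*p - 1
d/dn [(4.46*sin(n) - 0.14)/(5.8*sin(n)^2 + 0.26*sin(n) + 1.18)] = (-25.868*sin(n)^2 + 1.624*sin(n) + 5.2992)*cos(n)/(33.64*sin(n)^4 + 3.016*sin(n)^3 + 13.7556*sin(n)^2 + 0.6136*sin(n) + 1.3924)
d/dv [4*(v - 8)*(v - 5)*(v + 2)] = 12*v^2 - 88*v + 56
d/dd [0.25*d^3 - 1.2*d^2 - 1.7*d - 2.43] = 0.75*d^2 - 2.4*d - 1.7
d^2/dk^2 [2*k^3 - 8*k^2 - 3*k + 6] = 12*k - 16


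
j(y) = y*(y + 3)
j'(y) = 2*y + 3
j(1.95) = 9.65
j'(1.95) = 6.90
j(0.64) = 2.33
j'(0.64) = 4.28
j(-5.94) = 17.46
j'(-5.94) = -8.88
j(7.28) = 74.84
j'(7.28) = 17.56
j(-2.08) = -1.91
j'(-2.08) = -1.16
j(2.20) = 11.44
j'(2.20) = 7.40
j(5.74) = 50.17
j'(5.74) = 14.48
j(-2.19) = -1.77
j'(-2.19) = -1.38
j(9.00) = 108.00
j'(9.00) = 21.00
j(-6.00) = 18.00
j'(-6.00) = -9.00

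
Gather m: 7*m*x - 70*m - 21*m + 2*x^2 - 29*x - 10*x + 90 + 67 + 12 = m*(7*x - 91) + 2*x^2 - 39*x + 169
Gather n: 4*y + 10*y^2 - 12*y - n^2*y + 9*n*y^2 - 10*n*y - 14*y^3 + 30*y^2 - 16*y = -n^2*y + n*(9*y^2 - 10*y) - 14*y^3 + 40*y^2 - 24*y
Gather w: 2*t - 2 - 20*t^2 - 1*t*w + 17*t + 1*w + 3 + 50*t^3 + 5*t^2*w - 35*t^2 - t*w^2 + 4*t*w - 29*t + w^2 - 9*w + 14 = 50*t^3 - 55*t^2 - 10*t + w^2*(1 - t) + w*(5*t^2 + 3*t - 8) + 15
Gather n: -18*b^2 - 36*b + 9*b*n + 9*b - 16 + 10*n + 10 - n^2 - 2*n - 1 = -18*b^2 - 27*b - n^2 + n*(9*b + 8) - 7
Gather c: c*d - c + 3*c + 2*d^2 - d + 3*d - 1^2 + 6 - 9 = c*(d + 2) + 2*d^2 + 2*d - 4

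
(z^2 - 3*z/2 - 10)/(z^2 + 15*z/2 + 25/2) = (z - 4)/(z + 5)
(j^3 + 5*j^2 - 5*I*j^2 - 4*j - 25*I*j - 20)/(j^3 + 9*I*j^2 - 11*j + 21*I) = (j^2 + j*(5 - 4*I) - 20*I)/(j^2 + 10*I*j - 21)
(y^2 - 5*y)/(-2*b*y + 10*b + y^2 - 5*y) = y/(-2*b + y)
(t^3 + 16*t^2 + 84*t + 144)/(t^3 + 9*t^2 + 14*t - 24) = (t + 6)/(t - 1)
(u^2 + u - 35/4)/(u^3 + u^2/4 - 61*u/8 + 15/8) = 2*(2*u + 7)/(4*u^2 + 11*u - 3)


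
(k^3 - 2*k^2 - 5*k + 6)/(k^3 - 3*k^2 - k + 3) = (k + 2)/(k + 1)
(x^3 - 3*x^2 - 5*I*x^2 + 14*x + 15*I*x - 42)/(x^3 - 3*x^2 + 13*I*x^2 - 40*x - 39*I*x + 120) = (x^2 - 5*I*x + 14)/(x^2 + 13*I*x - 40)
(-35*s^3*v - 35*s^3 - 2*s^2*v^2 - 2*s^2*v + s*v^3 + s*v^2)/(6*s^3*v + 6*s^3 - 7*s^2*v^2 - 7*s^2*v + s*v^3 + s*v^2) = (-35*s^2 - 2*s*v + v^2)/(6*s^2 - 7*s*v + v^2)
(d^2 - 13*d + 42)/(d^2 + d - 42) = (d - 7)/(d + 7)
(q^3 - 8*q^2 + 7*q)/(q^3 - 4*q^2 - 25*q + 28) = q/(q + 4)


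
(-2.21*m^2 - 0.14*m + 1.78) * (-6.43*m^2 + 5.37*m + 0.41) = 14.2103*m^4 - 10.9675*m^3 - 13.1033*m^2 + 9.5012*m + 0.7298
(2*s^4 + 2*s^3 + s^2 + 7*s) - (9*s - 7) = 2*s^4 + 2*s^3 + s^2 - 2*s + 7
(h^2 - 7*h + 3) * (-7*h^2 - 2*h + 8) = -7*h^4 + 47*h^3 + h^2 - 62*h + 24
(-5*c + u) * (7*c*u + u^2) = -35*c^2*u + 2*c*u^2 + u^3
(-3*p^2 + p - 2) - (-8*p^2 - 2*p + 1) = 5*p^2 + 3*p - 3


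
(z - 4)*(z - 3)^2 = z^3 - 10*z^2 + 33*z - 36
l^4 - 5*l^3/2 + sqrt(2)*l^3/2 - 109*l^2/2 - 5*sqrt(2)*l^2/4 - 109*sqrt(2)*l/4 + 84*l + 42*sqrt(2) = (l - 8)*(l - 3/2)*(l + 7)*(l + sqrt(2)/2)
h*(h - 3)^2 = h^3 - 6*h^2 + 9*h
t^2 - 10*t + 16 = (t - 8)*(t - 2)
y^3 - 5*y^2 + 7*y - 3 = (y - 3)*(y - 1)^2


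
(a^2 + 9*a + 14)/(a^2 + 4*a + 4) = (a + 7)/(a + 2)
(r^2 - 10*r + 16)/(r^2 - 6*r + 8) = (r - 8)/(r - 4)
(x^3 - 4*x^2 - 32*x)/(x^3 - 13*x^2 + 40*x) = (x + 4)/(x - 5)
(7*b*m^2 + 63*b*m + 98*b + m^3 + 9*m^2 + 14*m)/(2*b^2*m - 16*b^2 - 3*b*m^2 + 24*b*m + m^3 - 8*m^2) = (7*b*m^2 + 63*b*m + 98*b + m^3 + 9*m^2 + 14*m)/(2*b^2*m - 16*b^2 - 3*b*m^2 + 24*b*m + m^3 - 8*m^2)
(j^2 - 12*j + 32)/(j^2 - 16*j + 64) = (j - 4)/(j - 8)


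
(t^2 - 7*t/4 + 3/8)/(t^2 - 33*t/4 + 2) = (t - 3/2)/(t - 8)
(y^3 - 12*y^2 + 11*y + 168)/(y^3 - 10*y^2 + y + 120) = (y - 7)/(y - 5)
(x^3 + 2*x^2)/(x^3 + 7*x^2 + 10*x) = x/(x + 5)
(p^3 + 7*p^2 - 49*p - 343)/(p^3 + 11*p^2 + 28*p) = (p^2 - 49)/(p*(p + 4))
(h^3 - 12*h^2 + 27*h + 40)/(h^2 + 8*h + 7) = (h^2 - 13*h + 40)/(h + 7)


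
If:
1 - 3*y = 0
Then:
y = 1/3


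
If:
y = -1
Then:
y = -1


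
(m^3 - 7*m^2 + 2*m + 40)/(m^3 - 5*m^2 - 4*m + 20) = (m - 4)/(m - 2)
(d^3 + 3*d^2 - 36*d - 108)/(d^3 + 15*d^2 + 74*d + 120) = (d^2 - 3*d - 18)/(d^2 + 9*d + 20)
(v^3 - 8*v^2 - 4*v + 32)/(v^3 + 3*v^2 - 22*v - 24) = (v^3 - 8*v^2 - 4*v + 32)/(v^3 + 3*v^2 - 22*v - 24)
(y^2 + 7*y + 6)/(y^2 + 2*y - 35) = (y^2 + 7*y + 6)/(y^2 + 2*y - 35)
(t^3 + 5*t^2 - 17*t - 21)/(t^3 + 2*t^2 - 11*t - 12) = (t + 7)/(t + 4)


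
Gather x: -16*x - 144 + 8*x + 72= -8*x - 72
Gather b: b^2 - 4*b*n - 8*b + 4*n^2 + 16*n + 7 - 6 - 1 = b^2 + b*(-4*n - 8) + 4*n^2 + 16*n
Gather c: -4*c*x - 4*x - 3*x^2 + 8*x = -4*c*x - 3*x^2 + 4*x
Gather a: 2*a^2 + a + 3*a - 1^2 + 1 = 2*a^2 + 4*a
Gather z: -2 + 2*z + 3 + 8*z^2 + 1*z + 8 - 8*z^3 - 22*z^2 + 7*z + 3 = -8*z^3 - 14*z^2 + 10*z + 12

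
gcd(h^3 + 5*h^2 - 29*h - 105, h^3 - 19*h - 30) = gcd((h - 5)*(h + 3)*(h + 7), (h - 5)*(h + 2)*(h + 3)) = h^2 - 2*h - 15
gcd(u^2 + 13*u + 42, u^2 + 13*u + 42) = u^2 + 13*u + 42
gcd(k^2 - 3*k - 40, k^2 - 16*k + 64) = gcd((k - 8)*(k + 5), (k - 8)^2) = k - 8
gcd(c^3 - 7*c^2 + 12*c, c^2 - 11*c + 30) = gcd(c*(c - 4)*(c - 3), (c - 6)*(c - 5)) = 1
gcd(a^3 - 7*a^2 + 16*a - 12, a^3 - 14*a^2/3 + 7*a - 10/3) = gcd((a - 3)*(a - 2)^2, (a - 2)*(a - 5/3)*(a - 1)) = a - 2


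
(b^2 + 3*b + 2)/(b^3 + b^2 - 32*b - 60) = (b + 1)/(b^2 - b - 30)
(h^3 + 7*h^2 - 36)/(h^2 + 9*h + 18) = h - 2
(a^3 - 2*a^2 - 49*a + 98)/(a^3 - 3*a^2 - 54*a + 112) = (a - 7)/(a - 8)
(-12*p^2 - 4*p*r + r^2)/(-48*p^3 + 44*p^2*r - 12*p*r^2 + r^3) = (2*p + r)/(8*p^2 - 6*p*r + r^2)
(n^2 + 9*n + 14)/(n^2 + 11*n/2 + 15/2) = 2*(n^2 + 9*n + 14)/(2*n^2 + 11*n + 15)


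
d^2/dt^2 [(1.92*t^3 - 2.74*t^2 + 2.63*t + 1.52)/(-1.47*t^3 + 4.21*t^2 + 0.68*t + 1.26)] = (-1.4210854715202e-14*t^7 - 11.9228759999999*t^6 - 45.6143939999999*t^5 + 32.0016060000002*t^4 + 125.978818*t^3 - 308.060832*t^2 + 22.416636*t + 27.927104)/(3.176523*t^9 - 27.292167*t^8 + 73.755045*t^7 - 57.536767*t^6 + 12.668592*t^5 - 65.280234*t^4 - 14.955884*t^3 - 21.79926*t^2 - 3.238704*t - 2.000376)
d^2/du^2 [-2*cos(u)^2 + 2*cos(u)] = -2*cos(u) + 4*cos(2*u)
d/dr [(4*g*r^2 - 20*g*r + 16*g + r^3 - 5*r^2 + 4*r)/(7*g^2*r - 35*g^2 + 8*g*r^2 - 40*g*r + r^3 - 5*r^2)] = (-(7*g^2 + 16*g*r - 40*g + 3*r^2 - 10*r)*(4*g*r^2 - 20*g*r + 16*g + r^3 - 5*r^2 + 4*r) + (8*g*r - 20*g + 3*r^2 - 10*r + 4)*(7*g^2*r - 35*g^2 + 8*g*r^2 - 40*g*r + r^3 - 5*r^2))/(7*g^2*r - 35*g^2 + 8*g*r^2 - 40*g*r + r^3 - 5*r^2)^2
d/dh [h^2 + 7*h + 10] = 2*h + 7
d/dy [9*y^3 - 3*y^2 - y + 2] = 27*y^2 - 6*y - 1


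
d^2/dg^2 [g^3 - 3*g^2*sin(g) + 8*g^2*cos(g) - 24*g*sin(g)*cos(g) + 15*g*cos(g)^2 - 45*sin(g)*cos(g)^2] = 3*g^2*sin(g) - 8*g^2*cos(g) - 32*g*sin(g) + 48*g*sin(2*g) - 12*g*cos(g) - 30*g*cos(2*g) + 6*g + 21*sin(g)/4 - 30*sin(2*g) + 405*sin(3*g)/4 + 16*cos(g) - 48*cos(2*g)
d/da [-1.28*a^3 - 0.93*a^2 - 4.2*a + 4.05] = -3.84*a^2 - 1.86*a - 4.2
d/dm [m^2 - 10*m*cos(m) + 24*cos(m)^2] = 10*m*sin(m) + 2*m - 24*sin(2*m) - 10*cos(m)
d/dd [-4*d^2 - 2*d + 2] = -8*d - 2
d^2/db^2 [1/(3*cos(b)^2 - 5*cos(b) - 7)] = (36*sin(b)^4 - 127*sin(b)^2 + 85*cos(b)/4 - 45*cos(3*b)/4 - 1)/(3*sin(b)^2 + 5*cos(b) + 4)^3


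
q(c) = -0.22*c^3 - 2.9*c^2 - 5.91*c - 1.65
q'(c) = -0.66*c^2 - 5.8*c - 5.91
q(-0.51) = 0.64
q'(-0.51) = -3.12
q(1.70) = -21.16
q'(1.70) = -17.68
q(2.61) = -40.74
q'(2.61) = -25.54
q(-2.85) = -3.27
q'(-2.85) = 5.26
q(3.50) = -67.29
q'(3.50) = -34.30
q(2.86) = -47.42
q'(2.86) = -27.90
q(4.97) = -129.66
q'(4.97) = -51.04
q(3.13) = -55.31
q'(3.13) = -30.53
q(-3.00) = -4.08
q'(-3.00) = 5.55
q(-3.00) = -4.08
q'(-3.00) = 5.55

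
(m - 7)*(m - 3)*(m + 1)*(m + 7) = m^4 - 2*m^3 - 52*m^2 + 98*m + 147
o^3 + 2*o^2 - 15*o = o*(o - 3)*(o + 5)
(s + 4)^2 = s^2 + 8*s + 16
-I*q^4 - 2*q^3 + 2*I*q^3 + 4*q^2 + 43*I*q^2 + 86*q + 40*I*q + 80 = (q - 8)*(q + 5)*(q - 2*I)*(-I*q - I)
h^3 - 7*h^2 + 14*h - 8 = (h - 4)*(h - 2)*(h - 1)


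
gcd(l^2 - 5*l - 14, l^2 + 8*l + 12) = l + 2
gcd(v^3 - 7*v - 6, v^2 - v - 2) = v + 1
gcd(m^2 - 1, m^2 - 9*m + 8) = m - 1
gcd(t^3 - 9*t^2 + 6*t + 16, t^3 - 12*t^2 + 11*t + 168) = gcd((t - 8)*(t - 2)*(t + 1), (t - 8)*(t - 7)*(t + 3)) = t - 8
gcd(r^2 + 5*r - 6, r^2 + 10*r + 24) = r + 6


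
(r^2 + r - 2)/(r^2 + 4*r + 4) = (r - 1)/(r + 2)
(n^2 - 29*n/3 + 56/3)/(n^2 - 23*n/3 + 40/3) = (n - 7)/(n - 5)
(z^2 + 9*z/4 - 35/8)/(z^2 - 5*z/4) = (z + 7/2)/z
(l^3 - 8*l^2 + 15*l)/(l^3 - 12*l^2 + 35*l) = (l - 3)/(l - 7)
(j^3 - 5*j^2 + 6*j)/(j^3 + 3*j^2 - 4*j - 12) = j*(j - 3)/(j^2 + 5*j + 6)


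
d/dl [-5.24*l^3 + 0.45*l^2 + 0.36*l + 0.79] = -15.72*l^2 + 0.9*l + 0.36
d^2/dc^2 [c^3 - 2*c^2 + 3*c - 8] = 6*c - 4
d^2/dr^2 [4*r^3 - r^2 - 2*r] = 24*r - 2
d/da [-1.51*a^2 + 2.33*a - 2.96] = 2.33 - 3.02*a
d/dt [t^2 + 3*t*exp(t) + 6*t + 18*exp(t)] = 3*t*exp(t) + 2*t + 21*exp(t) + 6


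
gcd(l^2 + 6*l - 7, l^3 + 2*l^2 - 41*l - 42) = l + 7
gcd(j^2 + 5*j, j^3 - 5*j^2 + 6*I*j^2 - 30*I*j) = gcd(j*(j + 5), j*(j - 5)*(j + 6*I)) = j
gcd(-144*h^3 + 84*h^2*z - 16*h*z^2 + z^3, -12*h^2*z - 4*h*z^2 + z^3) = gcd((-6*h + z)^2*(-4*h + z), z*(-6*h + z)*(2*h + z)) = -6*h + z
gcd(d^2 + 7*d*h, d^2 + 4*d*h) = d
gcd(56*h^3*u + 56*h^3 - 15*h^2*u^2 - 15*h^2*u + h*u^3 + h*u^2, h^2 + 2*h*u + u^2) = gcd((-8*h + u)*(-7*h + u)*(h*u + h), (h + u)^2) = 1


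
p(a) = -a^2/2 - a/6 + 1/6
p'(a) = -a - 1/6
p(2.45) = -3.24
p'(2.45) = -2.62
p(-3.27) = -4.63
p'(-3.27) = 3.10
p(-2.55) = -2.66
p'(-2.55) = 2.38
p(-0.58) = 0.10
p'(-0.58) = 0.41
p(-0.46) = 0.14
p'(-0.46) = 0.29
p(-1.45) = -0.64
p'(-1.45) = 1.28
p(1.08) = -0.60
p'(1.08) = -1.25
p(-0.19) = 0.18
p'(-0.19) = 0.02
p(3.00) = -4.83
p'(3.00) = -3.17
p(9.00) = -41.83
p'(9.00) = -9.17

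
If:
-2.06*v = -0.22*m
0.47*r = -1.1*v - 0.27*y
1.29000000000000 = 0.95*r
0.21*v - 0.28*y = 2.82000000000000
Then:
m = 14.96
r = 1.36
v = 1.60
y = -8.87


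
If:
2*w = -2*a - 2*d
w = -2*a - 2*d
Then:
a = -d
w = 0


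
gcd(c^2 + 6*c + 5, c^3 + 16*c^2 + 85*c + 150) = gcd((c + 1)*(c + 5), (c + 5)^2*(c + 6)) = c + 5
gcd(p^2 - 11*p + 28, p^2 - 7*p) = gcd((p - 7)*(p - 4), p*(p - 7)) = p - 7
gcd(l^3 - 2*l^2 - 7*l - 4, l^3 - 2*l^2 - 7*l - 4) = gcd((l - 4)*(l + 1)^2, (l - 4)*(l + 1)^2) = l^3 - 2*l^2 - 7*l - 4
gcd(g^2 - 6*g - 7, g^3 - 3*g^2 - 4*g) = g + 1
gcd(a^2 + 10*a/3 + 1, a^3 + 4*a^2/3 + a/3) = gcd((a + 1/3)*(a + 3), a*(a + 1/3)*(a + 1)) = a + 1/3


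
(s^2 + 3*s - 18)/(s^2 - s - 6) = (s + 6)/(s + 2)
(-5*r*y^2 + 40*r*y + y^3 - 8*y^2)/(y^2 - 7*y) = (-5*r*y + 40*r + y^2 - 8*y)/(y - 7)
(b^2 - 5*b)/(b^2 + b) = (b - 5)/(b + 1)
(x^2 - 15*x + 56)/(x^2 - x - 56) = (x - 7)/(x + 7)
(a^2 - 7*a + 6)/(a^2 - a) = (a - 6)/a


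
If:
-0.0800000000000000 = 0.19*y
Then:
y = -0.42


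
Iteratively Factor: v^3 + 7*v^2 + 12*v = (v)*(v^2 + 7*v + 12) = v*(v + 4)*(v + 3)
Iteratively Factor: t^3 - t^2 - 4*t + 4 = (t + 2)*(t^2 - 3*t + 2) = (t - 1)*(t + 2)*(t - 2)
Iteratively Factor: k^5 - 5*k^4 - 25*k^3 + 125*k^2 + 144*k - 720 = (k + 4)*(k^4 - 9*k^3 + 11*k^2 + 81*k - 180) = (k - 5)*(k + 4)*(k^3 - 4*k^2 - 9*k + 36) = (k - 5)*(k + 3)*(k + 4)*(k^2 - 7*k + 12) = (k - 5)*(k - 3)*(k + 3)*(k + 4)*(k - 4)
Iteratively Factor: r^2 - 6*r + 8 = (r - 2)*(r - 4)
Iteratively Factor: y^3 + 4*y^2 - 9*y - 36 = (y + 3)*(y^2 + y - 12) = (y - 3)*(y + 3)*(y + 4)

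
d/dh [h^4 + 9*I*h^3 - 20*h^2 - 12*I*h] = 4*h^3 + 27*I*h^2 - 40*h - 12*I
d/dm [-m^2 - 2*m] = -2*m - 2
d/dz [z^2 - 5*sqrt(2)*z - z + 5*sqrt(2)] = 2*z - 5*sqrt(2) - 1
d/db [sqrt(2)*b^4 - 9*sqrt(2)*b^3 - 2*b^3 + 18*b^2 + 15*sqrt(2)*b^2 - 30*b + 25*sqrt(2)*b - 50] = 4*sqrt(2)*b^3 - 27*sqrt(2)*b^2 - 6*b^2 + 36*b + 30*sqrt(2)*b - 30 + 25*sqrt(2)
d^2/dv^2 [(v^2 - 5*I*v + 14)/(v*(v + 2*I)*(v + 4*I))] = 2*(v^3 - 21*I*v^2 + 84*v + 112*I)/(v^3*(v^3 + 12*I*v^2 - 48*v - 64*I))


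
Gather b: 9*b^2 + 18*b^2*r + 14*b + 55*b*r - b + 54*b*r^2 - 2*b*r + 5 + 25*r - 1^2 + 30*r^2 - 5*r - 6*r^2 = b^2*(18*r + 9) + b*(54*r^2 + 53*r + 13) + 24*r^2 + 20*r + 4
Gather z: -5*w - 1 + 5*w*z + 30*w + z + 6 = 25*w + z*(5*w + 1) + 5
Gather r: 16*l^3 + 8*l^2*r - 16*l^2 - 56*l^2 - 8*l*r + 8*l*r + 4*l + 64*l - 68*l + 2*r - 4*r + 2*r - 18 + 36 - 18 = 16*l^3 + 8*l^2*r - 72*l^2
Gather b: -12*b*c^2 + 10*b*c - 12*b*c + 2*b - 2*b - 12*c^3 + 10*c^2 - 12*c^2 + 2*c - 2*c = b*(-12*c^2 - 2*c) - 12*c^3 - 2*c^2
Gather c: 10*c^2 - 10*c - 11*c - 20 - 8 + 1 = 10*c^2 - 21*c - 27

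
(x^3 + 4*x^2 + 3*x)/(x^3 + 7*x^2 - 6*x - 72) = x*(x^2 + 4*x + 3)/(x^3 + 7*x^2 - 6*x - 72)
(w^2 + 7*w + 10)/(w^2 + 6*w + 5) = (w + 2)/(w + 1)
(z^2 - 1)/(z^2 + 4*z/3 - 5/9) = 9*(z^2 - 1)/(9*z^2 + 12*z - 5)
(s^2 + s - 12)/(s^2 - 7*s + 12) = (s + 4)/(s - 4)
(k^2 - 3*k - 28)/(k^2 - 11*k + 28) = (k + 4)/(k - 4)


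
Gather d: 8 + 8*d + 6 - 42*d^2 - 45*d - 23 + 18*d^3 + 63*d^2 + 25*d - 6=18*d^3 + 21*d^2 - 12*d - 15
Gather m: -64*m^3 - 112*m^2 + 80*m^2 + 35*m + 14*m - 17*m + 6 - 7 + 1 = -64*m^3 - 32*m^2 + 32*m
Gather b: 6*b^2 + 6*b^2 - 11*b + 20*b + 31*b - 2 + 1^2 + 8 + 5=12*b^2 + 40*b + 12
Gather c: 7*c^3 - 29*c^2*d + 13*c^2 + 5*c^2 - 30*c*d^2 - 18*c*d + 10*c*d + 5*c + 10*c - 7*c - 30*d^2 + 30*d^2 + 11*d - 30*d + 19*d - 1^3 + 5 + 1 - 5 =7*c^3 + c^2*(18 - 29*d) + c*(-30*d^2 - 8*d + 8)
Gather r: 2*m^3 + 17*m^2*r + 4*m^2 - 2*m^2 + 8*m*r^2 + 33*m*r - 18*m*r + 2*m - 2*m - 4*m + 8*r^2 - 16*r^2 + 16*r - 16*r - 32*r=2*m^3 + 2*m^2 - 4*m + r^2*(8*m - 8) + r*(17*m^2 + 15*m - 32)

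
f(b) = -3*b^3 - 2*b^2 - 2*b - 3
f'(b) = -9*b^2 - 4*b - 2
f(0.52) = -5.00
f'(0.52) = -6.51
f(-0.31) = -2.48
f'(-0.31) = -1.62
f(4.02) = -238.26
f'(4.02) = -163.52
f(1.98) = -38.09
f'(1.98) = -45.20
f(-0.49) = -2.15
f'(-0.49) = -2.20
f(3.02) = -109.91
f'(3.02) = -96.16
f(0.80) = -7.42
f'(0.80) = -10.96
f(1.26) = -14.70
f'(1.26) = -21.33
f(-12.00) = 4917.00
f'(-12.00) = -1250.00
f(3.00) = -108.00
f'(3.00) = -95.00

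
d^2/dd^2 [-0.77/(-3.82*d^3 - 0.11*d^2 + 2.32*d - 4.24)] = (-(17.6484*d + 0.1694)*(3.82*d^3 + 0.11*d^2 - 2.32*d + 4.24) + 0.77*(11.46*d^2 + 0.22*d - 2.32)*(22.92*d^2 + 0.44*d - 4.64))/(3.82*d^3 + 0.11*d^2 - 2.32*d + 4.24)^3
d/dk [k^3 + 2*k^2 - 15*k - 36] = 3*k^2 + 4*k - 15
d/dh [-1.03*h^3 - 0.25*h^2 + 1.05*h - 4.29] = -3.09*h^2 - 0.5*h + 1.05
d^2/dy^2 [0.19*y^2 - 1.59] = 0.380000000000000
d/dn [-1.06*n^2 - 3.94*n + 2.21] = -2.12*n - 3.94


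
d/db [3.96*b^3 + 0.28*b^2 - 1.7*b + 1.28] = 11.88*b^2 + 0.56*b - 1.7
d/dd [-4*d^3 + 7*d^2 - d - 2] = -12*d^2 + 14*d - 1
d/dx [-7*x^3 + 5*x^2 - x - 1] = -21*x^2 + 10*x - 1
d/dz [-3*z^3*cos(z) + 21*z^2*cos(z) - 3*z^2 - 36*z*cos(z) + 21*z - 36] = 3*z^3*sin(z) - 21*z^2*sin(z) - 9*z^2*cos(z) + 36*z*sin(z) + 42*z*cos(z) - 6*z - 36*cos(z) + 21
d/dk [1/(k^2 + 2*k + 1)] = 2*(-k - 1)/(k^2 + 2*k + 1)^2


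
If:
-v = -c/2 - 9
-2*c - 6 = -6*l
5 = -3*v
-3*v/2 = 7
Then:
No Solution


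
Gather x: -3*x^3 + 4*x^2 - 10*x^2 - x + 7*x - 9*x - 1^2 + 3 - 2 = -3*x^3 - 6*x^2 - 3*x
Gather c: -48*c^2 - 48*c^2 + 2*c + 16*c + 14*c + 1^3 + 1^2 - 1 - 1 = -96*c^2 + 32*c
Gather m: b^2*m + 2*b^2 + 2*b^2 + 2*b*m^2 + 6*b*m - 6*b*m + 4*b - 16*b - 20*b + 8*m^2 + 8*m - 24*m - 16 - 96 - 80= 4*b^2 - 32*b + m^2*(2*b + 8) + m*(b^2 - 16) - 192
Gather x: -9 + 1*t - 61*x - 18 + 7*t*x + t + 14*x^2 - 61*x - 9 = 2*t + 14*x^2 + x*(7*t - 122) - 36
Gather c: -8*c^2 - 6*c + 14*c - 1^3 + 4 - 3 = -8*c^2 + 8*c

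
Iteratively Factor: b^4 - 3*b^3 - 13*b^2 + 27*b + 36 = (b + 3)*(b^3 - 6*b^2 + 5*b + 12) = (b - 4)*(b + 3)*(b^2 - 2*b - 3) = (b - 4)*(b - 3)*(b + 3)*(b + 1)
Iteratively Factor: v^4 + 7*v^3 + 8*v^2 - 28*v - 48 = (v + 4)*(v^3 + 3*v^2 - 4*v - 12) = (v + 3)*(v + 4)*(v^2 - 4) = (v + 2)*(v + 3)*(v + 4)*(v - 2)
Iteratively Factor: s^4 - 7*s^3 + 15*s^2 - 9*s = (s)*(s^3 - 7*s^2 + 15*s - 9) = s*(s - 3)*(s^2 - 4*s + 3) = s*(s - 3)^2*(s - 1)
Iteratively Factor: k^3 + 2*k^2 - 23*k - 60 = (k - 5)*(k^2 + 7*k + 12) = (k - 5)*(k + 3)*(k + 4)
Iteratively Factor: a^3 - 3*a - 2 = (a - 2)*(a^2 + 2*a + 1) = (a - 2)*(a + 1)*(a + 1)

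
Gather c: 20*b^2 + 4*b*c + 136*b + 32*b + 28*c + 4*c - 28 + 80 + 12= 20*b^2 + 168*b + c*(4*b + 32) + 64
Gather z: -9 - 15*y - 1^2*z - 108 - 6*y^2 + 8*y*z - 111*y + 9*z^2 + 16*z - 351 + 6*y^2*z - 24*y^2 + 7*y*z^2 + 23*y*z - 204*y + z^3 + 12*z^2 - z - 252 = -30*y^2 - 330*y + z^3 + z^2*(7*y + 21) + z*(6*y^2 + 31*y + 14) - 720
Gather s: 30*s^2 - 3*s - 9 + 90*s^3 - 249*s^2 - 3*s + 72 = 90*s^3 - 219*s^2 - 6*s + 63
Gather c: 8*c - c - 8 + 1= 7*c - 7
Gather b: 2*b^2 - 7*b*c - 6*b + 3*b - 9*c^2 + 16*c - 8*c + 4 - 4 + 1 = 2*b^2 + b*(-7*c - 3) - 9*c^2 + 8*c + 1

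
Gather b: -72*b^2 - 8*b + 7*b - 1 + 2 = -72*b^2 - b + 1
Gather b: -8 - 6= -14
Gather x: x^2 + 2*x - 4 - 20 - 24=x^2 + 2*x - 48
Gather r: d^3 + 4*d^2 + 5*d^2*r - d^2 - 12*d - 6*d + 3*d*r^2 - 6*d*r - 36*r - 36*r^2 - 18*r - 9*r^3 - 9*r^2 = d^3 + 3*d^2 - 18*d - 9*r^3 + r^2*(3*d - 45) + r*(5*d^2 - 6*d - 54)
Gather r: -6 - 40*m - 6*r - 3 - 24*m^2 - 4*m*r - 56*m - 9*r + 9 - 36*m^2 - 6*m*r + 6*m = -60*m^2 - 90*m + r*(-10*m - 15)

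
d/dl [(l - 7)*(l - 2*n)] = 2*l - 2*n - 7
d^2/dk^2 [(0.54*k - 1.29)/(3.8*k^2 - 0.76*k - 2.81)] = ((10.6248 - 12.312*k)*(-3.8*k^2 + 0.76*k + 2.81) - (0.54*k - 1.29)*(7.6*k - 0.76)*(15.2*k - 1.52))/(-3.8*k^2 + 0.76*k + 2.81)^3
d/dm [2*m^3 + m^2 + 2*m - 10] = 6*m^2 + 2*m + 2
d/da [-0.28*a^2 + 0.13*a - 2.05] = 0.13 - 0.56*a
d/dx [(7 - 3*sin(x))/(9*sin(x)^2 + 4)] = 3*(9*sin(x)^2 - 42*sin(x) - 4)*cos(x)/(9*sin(x)^2 + 4)^2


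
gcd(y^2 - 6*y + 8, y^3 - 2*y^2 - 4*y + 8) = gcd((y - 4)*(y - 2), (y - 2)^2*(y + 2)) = y - 2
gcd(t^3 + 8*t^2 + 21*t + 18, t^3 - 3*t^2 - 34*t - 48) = t^2 + 5*t + 6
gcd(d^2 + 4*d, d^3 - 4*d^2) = d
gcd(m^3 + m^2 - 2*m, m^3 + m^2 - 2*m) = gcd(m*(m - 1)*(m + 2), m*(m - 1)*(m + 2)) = m^3 + m^2 - 2*m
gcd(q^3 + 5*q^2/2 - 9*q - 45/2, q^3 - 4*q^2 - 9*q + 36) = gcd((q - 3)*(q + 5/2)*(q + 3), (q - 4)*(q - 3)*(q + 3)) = q^2 - 9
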